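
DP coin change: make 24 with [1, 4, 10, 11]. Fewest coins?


dp[0]=0; dp[i]=1+min(dp[i-c] for c in coins)
...dp[19]=3, dp[20]=2, dp[21]=2, dp[22]=2, dp[23]=3, dp[24]=3
Minimum coins for 24 = 3


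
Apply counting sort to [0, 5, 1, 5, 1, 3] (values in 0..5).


Count array: [1, 2, 0, 1, 0, 2]
Reconstruct: [0, 1, 1, 3, 5, 5]


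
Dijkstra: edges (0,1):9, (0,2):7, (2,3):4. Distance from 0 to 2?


Dijkstra from 0:
Distances: {0: 0, 1: 9, 2: 7, 3: 11}
Shortest distance to 2 = 7, path = [0, 2]


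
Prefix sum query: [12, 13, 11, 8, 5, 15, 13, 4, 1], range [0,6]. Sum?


Prefix sums: [0, 12, 25, 36, 44, 49, 64, 77, 81, 82]
Sum[0..6] = prefix[7] - prefix[0] = 77 - 0 = 77


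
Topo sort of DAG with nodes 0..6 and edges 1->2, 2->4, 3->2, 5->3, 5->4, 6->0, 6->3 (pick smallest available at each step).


Kahn's algorithm, process smallest node first
Order: [1, 5, 6, 0, 3, 2, 4]


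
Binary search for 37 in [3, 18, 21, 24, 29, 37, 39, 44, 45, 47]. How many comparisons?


Search for 37:
[0,9] mid=4 arr[4]=29
[5,9] mid=7 arr[7]=44
[5,6] mid=5 arr[5]=37
Total: 3 comparisons


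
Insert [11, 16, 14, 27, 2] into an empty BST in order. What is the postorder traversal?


Root = 11; build tree by BST insertion.
Postorder traversal: [2, 14, 27, 16, 11]


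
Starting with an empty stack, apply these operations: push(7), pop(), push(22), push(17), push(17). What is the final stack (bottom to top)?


push(7) -> [7]
pop() returns 7 -> []
push(22) -> [22]
push(17) -> [22, 17]
push(17) -> [22, 17, 17]
Final stack (bottom to top): [22, 17, 17]


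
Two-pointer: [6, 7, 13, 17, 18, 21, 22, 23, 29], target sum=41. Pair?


Two pointers: lo=0, hi=8
Found pair: (18, 23) summing to 41


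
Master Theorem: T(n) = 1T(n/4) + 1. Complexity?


a=1, b=4, c=0. log_4(1)=0 = c=0. Case 2: O(n^c log n) = O(log n)
Complexity: O(log n)


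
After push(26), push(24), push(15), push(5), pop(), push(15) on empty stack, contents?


push(26) -> [26]
push(24) -> [26, 24]
push(15) -> [26, 24, 15]
push(5) -> [26, 24, 15, 5]
pop() returns 5 -> [26, 24, 15]
push(15) -> [26, 24, 15, 15]
Final stack (bottom to top): [26, 24, 15, 15]


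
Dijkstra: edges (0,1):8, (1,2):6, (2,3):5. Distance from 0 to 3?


Dijkstra from 0:
Distances: {0: 0, 1: 8, 2: 14, 3: 19}
Shortest distance to 3 = 19, path = [0, 1, 2, 3]


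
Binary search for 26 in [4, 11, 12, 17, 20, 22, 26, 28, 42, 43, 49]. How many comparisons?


Search for 26:
[0,10] mid=5 arr[5]=22
[6,10] mid=8 arr[8]=42
[6,7] mid=6 arr[6]=26
Total: 3 comparisons


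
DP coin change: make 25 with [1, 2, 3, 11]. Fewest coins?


dp[0]=0; dp[i]=1+min(dp[i-c] for c in coins)
...dp[20]=4, dp[21]=5, dp[22]=2, dp[23]=3, dp[24]=3, dp[25]=3
Minimum coins for 25 = 3


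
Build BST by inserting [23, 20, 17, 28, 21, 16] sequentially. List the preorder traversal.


Root = 23; build tree by BST insertion.
Preorder traversal: [23, 20, 17, 16, 21, 28]


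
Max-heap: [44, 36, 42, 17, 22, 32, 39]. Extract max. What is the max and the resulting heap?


Max = 44
Replace root with last, heapify down
Resulting heap: [42, 36, 39, 17, 22, 32]


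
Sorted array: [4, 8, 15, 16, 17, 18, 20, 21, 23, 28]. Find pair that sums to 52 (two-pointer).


Two pointers: lo=0, hi=9
No pair sums to 52


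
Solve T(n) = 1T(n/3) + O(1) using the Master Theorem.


a=1, b=3, c=0. log_3(1)=0 = c=0. Case 2: O(n^c log n) = O(log n)
Complexity: O(log n)


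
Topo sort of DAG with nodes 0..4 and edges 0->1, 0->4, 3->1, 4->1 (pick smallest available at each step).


Kahn's algorithm, process smallest node first
Order: [0, 2, 3, 4, 1]


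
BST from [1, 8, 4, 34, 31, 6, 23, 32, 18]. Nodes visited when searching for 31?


BST root = 1
Search for 31: compare at each node
Path: [1, 8, 34, 31]


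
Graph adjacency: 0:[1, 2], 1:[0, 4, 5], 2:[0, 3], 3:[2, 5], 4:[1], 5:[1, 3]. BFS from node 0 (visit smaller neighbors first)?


BFS queue: start with [0]
Visit order: [0, 1, 2, 4, 5, 3]


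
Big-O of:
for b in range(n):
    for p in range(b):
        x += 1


Per nesting level: O(n) * O(n) [triangular over b] = O(n^2)
Complexity: O(n^2)


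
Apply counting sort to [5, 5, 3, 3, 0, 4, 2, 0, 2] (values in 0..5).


Count array: [2, 0, 2, 2, 1, 2]
Reconstruct: [0, 0, 2, 2, 3, 3, 4, 5, 5]


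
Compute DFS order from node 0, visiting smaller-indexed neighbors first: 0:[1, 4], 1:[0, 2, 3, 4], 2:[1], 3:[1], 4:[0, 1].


DFS stack-based: start with [0]
Visit order: [0, 1, 2, 3, 4]


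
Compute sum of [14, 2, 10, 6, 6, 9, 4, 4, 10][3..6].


Prefix sums: [0, 14, 16, 26, 32, 38, 47, 51, 55, 65]
Sum[3..6] = prefix[7] - prefix[3] = 51 - 26 = 25


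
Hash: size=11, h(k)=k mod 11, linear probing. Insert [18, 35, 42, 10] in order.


Insertions: 18->slot 7; 35->slot 2; 42->slot 9; 10->slot 10
Table: [None, None, 35, None, None, None, None, 18, None, 42, 10]


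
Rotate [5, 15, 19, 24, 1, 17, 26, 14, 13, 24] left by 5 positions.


Left rotate by 5: [17, 26, 14, 13, 24, 5, 15, 19, 24, 1]


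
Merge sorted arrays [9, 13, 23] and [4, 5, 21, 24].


Compare heads, take smaller each step.
Merged: [4, 5, 9, 13, 21, 23, 24]


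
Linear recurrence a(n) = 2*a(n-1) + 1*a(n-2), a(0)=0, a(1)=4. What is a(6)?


Build bottom-up:
...a(4)=48, a(5)=116, a(6)=2*116+1*48=280


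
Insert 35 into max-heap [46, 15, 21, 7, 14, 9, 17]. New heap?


Append 35: [46, 15, 21, 7, 14, 9, 17, 35]
Bubble up: swap idx 7(35) with idx 3(7); swap idx 3(35) with idx 1(15)
Result: [46, 35, 21, 15, 14, 9, 17, 7]


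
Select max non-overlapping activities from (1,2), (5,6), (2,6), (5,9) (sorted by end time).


Greedy: pick earliest-ending, then skip overlaps.
Selected (2 activities): [(1, 2), (5, 6)]


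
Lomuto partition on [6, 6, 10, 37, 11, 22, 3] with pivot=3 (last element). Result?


Elements <= 3 go left of pivot.
Result: [3, 6, 10, 37, 11, 22, 6], pivot at index 0


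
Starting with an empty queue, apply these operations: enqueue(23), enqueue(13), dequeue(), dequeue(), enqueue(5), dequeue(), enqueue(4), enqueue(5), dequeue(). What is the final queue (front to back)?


enqueue(23) -> [23]
enqueue(13) -> [23, 13]
dequeue() returns 23 -> [13]
dequeue() returns 13 -> []
enqueue(5) -> [5]
dequeue() returns 5 -> []
enqueue(4) -> [4]
enqueue(5) -> [4, 5]
dequeue() returns 4 -> [5]
Final queue (front to back): [5]


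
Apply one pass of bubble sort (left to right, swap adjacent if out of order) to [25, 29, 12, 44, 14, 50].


After one pass: [25, 12, 29, 14, 44, 50]


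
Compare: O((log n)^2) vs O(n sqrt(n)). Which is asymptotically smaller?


polylogarithmic grows slower than n^1.5
O((log n)^2) is asymptotically smaller; O(n sqrt(n)) grows faster


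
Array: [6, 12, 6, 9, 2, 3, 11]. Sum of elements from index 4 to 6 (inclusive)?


Prefix sums: [0, 6, 18, 24, 33, 35, 38, 49]
Sum[4..6] = prefix[7] - prefix[4] = 49 - 33 = 16


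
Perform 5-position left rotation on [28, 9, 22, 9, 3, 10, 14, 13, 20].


Left rotate by 5: [10, 14, 13, 20, 28, 9, 22, 9, 3]


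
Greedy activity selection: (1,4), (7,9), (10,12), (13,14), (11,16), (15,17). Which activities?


Greedy: pick earliest-ending, then skip overlaps.
Selected (5 activities): [(1, 4), (7, 9), (10, 12), (13, 14), (15, 17)]


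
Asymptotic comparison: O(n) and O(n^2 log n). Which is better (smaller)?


linear grows slower than n^2 log n
O(n) is asymptotically smaller; O(n^2 log n) grows faster


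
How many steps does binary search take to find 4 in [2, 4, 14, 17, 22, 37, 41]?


Search for 4:
[0,6] mid=3 arr[3]=17
[0,2] mid=1 arr[1]=4
Total: 2 comparisons


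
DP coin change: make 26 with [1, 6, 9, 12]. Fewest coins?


dp[0]=0; dp[i]=1+min(dp[i-c] for c in coins)
...dp[21]=2, dp[22]=3, dp[23]=4, dp[24]=2, dp[25]=3, dp[26]=4
Minimum coins for 26 = 4


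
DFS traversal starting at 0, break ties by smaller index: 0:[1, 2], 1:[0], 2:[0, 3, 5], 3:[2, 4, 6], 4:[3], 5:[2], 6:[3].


DFS stack-based: start with [0]
Visit order: [0, 1, 2, 3, 4, 6, 5]


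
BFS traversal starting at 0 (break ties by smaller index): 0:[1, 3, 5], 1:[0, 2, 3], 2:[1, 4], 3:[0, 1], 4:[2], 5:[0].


BFS queue: start with [0]
Visit order: [0, 1, 3, 5, 2, 4]


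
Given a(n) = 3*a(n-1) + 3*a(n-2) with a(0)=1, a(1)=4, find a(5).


Build bottom-up:
...a(3)=57, a(4)=216, a(5)=3*216+3*57=819


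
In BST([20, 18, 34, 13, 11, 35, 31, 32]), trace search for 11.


BST root = 20
Search for 11: compare at each node
Path: [20, 18, 13, 11]


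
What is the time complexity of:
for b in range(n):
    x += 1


Per nesting level: O(n) = O(n)
Complexity: O(n)


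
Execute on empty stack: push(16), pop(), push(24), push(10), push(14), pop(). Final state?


push(16) -> [16]
pop() returns 16 -> []
push(24) -> [24]
push(10) -> [24, 10]
push(14) -> [24, 10, 14]
pop() returns 14 -> [24, 10]
Final stack (bottom to top): [24, 10]


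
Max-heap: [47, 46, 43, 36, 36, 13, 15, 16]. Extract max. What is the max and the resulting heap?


Max = 47
Replace root with last, heapify down
Resulting heap: [46, 36, 43, 16, 36, 13, 15]


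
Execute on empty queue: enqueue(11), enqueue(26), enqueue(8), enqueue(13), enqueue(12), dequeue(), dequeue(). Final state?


enqueue(11) -> [11]
enqueue(26) -> [11, 26]
enqueue(8) -> [11, 26, 8]
enqueue(13) -> [11, 26, 8, 13]
enqueue(12) -> [11, 26, 8, 13, 12]
dequeue() returns 11 -> [26, 8, 13, 12]
dequeue() returns 26 -> [8, 13, 12]
Final queue (front to back): [8, 13, 12]


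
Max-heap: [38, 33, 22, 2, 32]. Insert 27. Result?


Append 27: [38, 33, 22, 2, 32, 27]
Bubble up: swap idx 5(27) with idx 2(22)
Result: [38, 33, 27, 2, 32, 22]


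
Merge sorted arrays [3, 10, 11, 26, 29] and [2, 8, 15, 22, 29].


Compare heads, take smaller each step.
Merged: [2, 3, 8, 10, 11, 15, 22, 26, 29, 29]


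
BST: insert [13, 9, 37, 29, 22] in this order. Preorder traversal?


Root = 13; build tree by BST insertion.
Preorder traversal: [13, 9, 37, 29, 22]


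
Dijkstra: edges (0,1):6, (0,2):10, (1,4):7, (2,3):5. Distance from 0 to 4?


Dijkstra from 0:
Distances: {0: 0, 1: 6, 2: 10, 3: 15, 4: 13}
Shortest distance to 4 = 13, path = [0, 1, 4]


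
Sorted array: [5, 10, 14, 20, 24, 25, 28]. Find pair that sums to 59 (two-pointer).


Two pointers: lo=0, hi=6
No pair sums to 59


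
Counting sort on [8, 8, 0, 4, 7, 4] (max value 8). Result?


Count array: [1, 0, 0, 0, 2, 0, 0, 1, 2]
Reconstruct: [0, 4, 4, 7, 8, 8]


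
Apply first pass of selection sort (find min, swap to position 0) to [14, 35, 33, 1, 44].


After one pass: [1, 35, 33, 14, 44]


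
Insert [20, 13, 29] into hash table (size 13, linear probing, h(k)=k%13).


Insertions: 20->slot 7; 13->slot 0; 29->slot 3
Table: [13, None, None, 29, None, None, None, 20, None, None, None, None, None]


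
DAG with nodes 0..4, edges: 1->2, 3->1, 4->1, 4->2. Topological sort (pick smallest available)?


Kahn's algorithm, process smallest node first
Order: [0, 3, 4, 1, 2]


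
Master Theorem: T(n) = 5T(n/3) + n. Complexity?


a=5, b=3, c=1. log_3(5)=1.465 > c=1. Case 1: O(n^log_b(a)) = O(n^1.465)
Complexity: O(n^1.465)


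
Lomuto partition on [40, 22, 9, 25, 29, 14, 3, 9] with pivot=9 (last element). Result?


Elements <= 9 go left of pivot.
Result: [9, 3, 9, 25, 29, 14, 22, 40], pivot at index 2


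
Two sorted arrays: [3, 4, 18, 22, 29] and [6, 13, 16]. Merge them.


Compare heads, take smaller each step.
Merged: [3, 4, 6, 13, 16, 18, 22, 29]


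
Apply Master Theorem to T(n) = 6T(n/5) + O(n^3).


a=6, b=5, c=3. log_5(6)=1.113 < c=3. Case 3: O(n^c) = O(n^3)
Complexity: O(n^3)


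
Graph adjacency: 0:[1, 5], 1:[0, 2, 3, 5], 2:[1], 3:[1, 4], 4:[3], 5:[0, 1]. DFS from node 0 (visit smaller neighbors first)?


DFS stack-based: start with [0]
Visit order: [0, 1, 2, 3, 4, 5]


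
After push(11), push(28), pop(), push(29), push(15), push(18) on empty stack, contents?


push(11) -> [11]
push(28) -> [11, 28]
pop() returns 28 -> [11]
push(29) -> [11, 29]
push(15) -> [11, 29, 15]
push(18) -> [11, 29, 15, 18]
Final stack (bottom to top): [11, 29, 15, 18]


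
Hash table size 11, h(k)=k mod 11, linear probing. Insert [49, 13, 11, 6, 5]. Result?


Insertions: 49->slot 5; 13->slot 2; 11->slot 0; 6->slot 6; 5->slot 7
Table: [11, None, 13, None, None, 49, 6, 5, None, None, None]


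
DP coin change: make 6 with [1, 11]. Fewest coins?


dp[0]=0; dp[i]=1+min(dp[i-c] for c in coins)
...dp[1]=1, dp[2]=2, dp[3]=3, dp[4]=4, dp[5]=5, dp[6]=6
Minimum coins for 6 = 6


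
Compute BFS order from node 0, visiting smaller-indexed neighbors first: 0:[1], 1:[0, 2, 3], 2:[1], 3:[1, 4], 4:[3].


BFS queue: start with [0]
Visit order: [0, 1, 2, 3, 4]


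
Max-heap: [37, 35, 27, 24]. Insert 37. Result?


Append 37: [37, 35, 27, 24, 37]
Bubble up: swap idx 4(37) with idx 1(35)
Result: [37, 37, 27, 24, 35]


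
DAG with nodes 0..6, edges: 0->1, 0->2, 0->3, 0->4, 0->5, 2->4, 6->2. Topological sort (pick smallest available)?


Kahn's algorithm, process smallest node first
Order: [0, 1, 3, 5, 6, 2, 4]


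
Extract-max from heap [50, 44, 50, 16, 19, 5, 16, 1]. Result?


Max = 50
Replace root with last, heapify down
Resulting heap: [50, 44, 16, 16, 19, 5, 1]


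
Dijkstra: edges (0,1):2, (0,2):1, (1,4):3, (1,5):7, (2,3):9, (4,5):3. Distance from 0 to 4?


Dijkstra from 0:
Distances: {0: 0, 1: 2, 2: 1, 3: 10, 4: 5, 5: 8}
Shortest distance to 4 = 5, path = [0, 1, 4]


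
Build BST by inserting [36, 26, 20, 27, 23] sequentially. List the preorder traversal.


Root = 36; build tree by BST insertion.
Preorder traversal: [36, 26, 20, 23, 27]


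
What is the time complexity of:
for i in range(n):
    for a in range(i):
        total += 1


Per nesting level: O(n) * O(n) [triangular over i] = O(n^2)
Complexity: O(n^2)


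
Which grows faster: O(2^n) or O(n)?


linear grows slower than exponential
O(n) is asymptotically smaller; O(2^n) grows faster


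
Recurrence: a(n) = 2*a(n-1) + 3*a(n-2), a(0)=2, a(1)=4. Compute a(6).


Build bottom-up:
...a(4)=122, a(5)=364, a(6)=2*364+3*122=1094


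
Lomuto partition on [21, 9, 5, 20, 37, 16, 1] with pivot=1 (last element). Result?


Elements <= 1 go left of pivot.
Result: [1, 9, 5, 20, 37, 16, 21], pivot at index 0


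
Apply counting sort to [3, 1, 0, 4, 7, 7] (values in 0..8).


Count array: [1, 1, 0, 1, 1, 0, 0, 2, 0]
Reconstruct: [0, 1, 3, 4, 7, 7]


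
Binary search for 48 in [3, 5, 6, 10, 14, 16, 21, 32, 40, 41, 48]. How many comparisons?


Search for 48:
[0,10] mid=5 arr[5]=16
[6,10] mid=8 arr[8]=40
[9,10] mid=9 arr[9]=41
[10,10] mid=10 arr[10]=48
Total: 4 comparisons


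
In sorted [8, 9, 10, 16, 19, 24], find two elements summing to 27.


Two pointers: lo=0, hi=5
Found pair: (8, 19) summing to 27


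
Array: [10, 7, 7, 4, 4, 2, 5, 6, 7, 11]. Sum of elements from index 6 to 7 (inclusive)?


Prefix sums: [0, 10, 17, 24, 28, 32, 34, 39, 45, 52, 63]
Sum[6..7] = prefix[8] - prefix[6] = 45 - 34 = 11


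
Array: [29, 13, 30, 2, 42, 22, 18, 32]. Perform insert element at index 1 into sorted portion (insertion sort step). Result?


After one pass: [13, 29, 30, 2, 42, 22, 18, 32]


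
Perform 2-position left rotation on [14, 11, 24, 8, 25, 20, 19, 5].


Left rotate by 2: [24, 8, 25, 20, 19, 5, 14, 11]


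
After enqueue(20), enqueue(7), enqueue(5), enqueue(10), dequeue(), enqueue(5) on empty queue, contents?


enqueue(20) -> [20]
enqueue(7) -> [20, 7]
enqueue(5) -> [20, 7, 5]
enqueue(10) -> [20, 7, 5, 10]
dequeue() returns 20 -> [7, 5, 10]
enqueue(5) -> [7, 5, 10, 5]
Final queue (front to back): [7, 5, 10, 5]


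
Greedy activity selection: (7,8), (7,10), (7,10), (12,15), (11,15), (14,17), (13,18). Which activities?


Greedy: pick earliest-ending, then skip overlaps.
Selected (2 activities): [(7, 8), (12, 15)]


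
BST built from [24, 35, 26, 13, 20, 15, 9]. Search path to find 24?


BST root = 24
Search for 24: compare at each node
Path: [24]


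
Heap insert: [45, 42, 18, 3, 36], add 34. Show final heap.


Append 34: [45, 42, 18, 3, 36, 34]
Bubble up: swap idx 5(34) with idx 2(18)
Result: [45, 42, 34, 3, 36, 18]


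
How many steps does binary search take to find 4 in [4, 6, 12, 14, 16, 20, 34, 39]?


Search for 4:
[0,7] mid=3 arr[3]=14
[0,2] mid=1 arr[1]=6
[0,0] mid=0 arr[0]=4
Total: 3 comparisons


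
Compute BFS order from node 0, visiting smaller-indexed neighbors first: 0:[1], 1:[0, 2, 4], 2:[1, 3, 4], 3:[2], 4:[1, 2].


BFS queue: start with [0]
Visit order: [0, 1, 2, 4, 3]


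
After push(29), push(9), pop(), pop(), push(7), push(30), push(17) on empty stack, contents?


push(29) -> [29]
push(9) -> [29, 9]
pop() returns 9 -> [29]
pop() returns 29 -> []
push(7) -> [7]
push(30) -> [7, 30]
push(17) -> [7, 30, 17]
Final stack (bottom to top): [7, 30, 17]


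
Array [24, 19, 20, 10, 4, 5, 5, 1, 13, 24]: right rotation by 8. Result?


Right rotate by 8: [20, 10, 4, 5, 5, 1, 13, 24, 24, 19]


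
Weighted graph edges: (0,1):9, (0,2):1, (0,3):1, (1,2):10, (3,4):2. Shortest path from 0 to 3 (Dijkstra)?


Dijkstra from 0:
Distances: {0: 0, 1: 9, 2: 1, 3: 1, 4: 3}
Shortest distance to 3 = 1, path = [0, 3]


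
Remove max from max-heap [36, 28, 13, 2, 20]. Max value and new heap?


Max = 36
Replace root with last, heapify down
Resulting heap: [28, 20, 13, 2]


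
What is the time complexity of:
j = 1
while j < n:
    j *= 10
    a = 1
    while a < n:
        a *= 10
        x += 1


Per nesting level: O(log n) * O(log n) = O((log n)^2)
Complexity: O((log n)^2)


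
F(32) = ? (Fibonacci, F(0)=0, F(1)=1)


F(n)=F(n-1)+F(n-2)
...F(30)=832040, F(31)=1346269, F(32)=2178309


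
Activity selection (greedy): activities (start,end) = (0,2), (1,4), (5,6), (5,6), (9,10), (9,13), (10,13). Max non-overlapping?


Greedy: pick earliest-ending, then skip overlaps.
Selected (4 activities): [(0, 2), (5, 6), (9, 10), (10, 13)]


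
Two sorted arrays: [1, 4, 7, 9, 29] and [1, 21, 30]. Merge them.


Compare heads, take smaller each step.
Merged: [1, 1, 4, 7, 9, 21, 29, 30]


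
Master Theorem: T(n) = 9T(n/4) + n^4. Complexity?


a=9, b=4, c=4. log_4(9)=1.585 < c=4. Case 3: O(n^c) = O(n^4)
Complexity: O(n^4)


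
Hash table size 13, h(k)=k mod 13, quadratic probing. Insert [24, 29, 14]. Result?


Insertions: 24->slot 11; 29->slot 3; 14->slot 1
Table: [None, 14, None, 29, None, None, None, None, None, None, None, 24, None]


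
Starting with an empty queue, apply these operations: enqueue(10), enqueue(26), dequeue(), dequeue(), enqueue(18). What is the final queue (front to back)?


enqueue(10) -> [10]
enqueue(26) -> [10, 26]
dequeue() returns 10 -> [26]
dequeue() returns 26 -> []
enqueue(18) -> [18]
Final queue (front to back): [18]


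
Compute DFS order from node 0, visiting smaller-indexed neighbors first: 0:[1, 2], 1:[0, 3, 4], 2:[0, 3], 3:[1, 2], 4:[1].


DFS stack-based: start with [0]
Visit order: [0, 1, 3, 2, 4]


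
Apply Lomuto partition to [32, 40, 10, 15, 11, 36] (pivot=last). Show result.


Elements <= 36 go left of pivot.
Result: [32, 10, 15, 11, 36, 40], pivot at index 4


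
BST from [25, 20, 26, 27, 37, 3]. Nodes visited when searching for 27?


BST root = 25
Search for 27: compare at each node
Path: [25, 26, 27]


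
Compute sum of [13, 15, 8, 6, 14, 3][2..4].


Prefix sums: [0, 13, 28, 36, 42, 56, 59]
Sum[2..4] = prefix[5] - prefix[2] = 56 - 28 = 28


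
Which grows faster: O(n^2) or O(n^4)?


quadratic grows slower than quartic
O(n^2) is asymptotically smaller; O(n^4) grows faster


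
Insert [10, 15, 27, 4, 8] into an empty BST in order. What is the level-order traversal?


Root = 10; build tree by BST insertion.
Level-Order traversal: [10, 4, 15, 8, 27]


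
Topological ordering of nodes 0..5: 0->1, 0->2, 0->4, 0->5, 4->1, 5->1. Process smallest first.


Kahn's algorithm, process smallest node first
Order: [0, 2, 3, 4, 5, 1]


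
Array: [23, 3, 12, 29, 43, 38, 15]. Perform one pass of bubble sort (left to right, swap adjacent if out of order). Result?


After one pass: [3, 12, 23, 29, 38, 15, 43]


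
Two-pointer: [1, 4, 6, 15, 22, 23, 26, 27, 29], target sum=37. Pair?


Two pointers: lo=0, hi=8
Found pair: (15, 22) summing to 37


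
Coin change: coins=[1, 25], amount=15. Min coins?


dp[0]=0; dp[i]=1+min(dp[i-c] for c in coins)
...dp[10]=10, dp[11]=11, dp[12]=12, dp[13]=13, dp[14]=14, dp[15]=15
Minimum coins for 15 = 15


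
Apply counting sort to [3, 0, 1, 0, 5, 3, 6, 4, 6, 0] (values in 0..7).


Count array: [3, 1, 0, 2, 1, 1, 2, 0]
Reconstruct: [0, 0, 0, 1, 3, 3, 4, 5, 6, 6]


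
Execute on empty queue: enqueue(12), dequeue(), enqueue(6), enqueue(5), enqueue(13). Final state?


enqueue(12) -> [12]
dequeue() returns 12 -> []
enqueue(6) -> [6]
enqueue(5) -> [6, 5]
enqueue(13) -> [6, 5, 13]
Final queue (front to back): [6, 5, 13]


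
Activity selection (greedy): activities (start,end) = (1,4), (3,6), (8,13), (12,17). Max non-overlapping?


Greedy: pick earliest-ending, then skip overlaps.
Selected (2 activities): [(1, 4), (8, 13)]


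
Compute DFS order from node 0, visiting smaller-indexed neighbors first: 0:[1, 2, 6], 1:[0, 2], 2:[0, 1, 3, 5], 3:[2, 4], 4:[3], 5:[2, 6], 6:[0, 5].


DFS stack-based: start with [0]
Visit order: [0, 1, 2, 3, 4, 5, 6]


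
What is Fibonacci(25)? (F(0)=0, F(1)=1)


F(n)=F(n-1)+F(n-2)
...F(23)=28657, F(24)=46368, F(25)=75025


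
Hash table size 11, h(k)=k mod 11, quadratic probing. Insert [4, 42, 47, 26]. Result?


Insertions: 4->slot 4; 42->slot 9; 47->slot 3; 26->slot 5
Table: [None, None, None, 47, 4, 26, None, None, None, 42, None]


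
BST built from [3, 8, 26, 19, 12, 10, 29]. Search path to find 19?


BST root = 3
Search for 19: compare at each node
Path: [3, 8, 26, 19]


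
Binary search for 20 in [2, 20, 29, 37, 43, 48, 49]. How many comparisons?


Search for 20:
[0,6] mid=3 arr[3]=37
[0,2] mid=1 arr[1]=20
Total: 2 comparisons


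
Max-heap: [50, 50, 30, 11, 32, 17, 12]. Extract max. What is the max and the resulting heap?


Max = 50
Replace root with last, heapify down
Resulting heap: [50, 32, 30, 11, 12, 17]


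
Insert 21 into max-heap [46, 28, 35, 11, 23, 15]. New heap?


Append 21: [46, 28, 35, 11, 23, 15, 21]
Bubble up: no swaps needed
Result: [46, 28, 35, 11, 23, 15, 21]


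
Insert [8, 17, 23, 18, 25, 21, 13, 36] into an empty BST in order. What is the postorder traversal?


Root = 8; build tree by BST insertion.
Postorder traversal: [13, 21, 18, 36, 25, 23, 17, 8]


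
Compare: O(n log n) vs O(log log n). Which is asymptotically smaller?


double-logarithmic grows slower than linearithmic
O(log log n) is asymptotically smaller; O(n log n) grows faster


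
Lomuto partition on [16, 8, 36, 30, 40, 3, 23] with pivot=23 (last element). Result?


Elements <= 23 go left of pivot.
Result: [16, 8, 3, 23, 40, 36, 30], pivot at index 3


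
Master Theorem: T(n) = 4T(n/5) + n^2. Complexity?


a=4, b=5, c=2. log_5(4)=0.861 < c=2. Case 3: O(n^c) = O(n^2)
Complexity: O(n^2)


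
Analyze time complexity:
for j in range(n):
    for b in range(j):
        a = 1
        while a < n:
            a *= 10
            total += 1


Per nesting level: O(n) * O(n) [triangular over j] * O(log n) = O(n^2 log n)
Complexity: O(n^2 log n)


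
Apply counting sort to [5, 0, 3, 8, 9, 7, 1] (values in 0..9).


Count array: [1, 1, 0, 1, 0, 1, 0, 1, 1, 1]
Reconstruct: [0, 1, 3, 5, 7, 8, 9]


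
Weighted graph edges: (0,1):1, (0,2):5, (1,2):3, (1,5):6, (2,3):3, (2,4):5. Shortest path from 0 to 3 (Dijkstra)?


Dijkstra from 0:
Distances: {0: 0, 1: 1, 2: 4, 3: 7, 4: 9, 5: 7}
Shortest distance to 3 = 7, path = [0, 1, 2, 3]


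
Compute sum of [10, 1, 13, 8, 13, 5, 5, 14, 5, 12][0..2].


Prefix sums: [0, 10, 11, 24, 32, 45, 50, 55, 69, 74, 86]
Sum[0..2] = prefix[3] - prefix[0] = 24 - 0 = 24


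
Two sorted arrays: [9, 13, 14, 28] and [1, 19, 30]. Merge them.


Compare heads, take smaller each step.
Merged: [1, 9, 13, 14, 19, 28, 30]


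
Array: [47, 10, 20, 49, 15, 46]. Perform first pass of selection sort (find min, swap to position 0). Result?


After one pass: [10, 47, 20, 49, 15, 46]


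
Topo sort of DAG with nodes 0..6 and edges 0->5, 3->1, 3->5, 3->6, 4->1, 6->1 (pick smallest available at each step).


Kahn's algorithm, process smallest node first
Order: [0, 2, 3, 4, 5, 6, 1]


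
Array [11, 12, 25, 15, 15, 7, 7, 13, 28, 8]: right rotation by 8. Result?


Right rotate by 8: [25, 15, 15, 7, 7, 13, 28, 8, 11, 12]


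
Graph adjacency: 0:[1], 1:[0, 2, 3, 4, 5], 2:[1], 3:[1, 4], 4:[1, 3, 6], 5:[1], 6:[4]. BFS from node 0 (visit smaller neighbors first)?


BFS queue: start with [0]
Visit order: [0, 1, 2, 3, 4, 5, 6]


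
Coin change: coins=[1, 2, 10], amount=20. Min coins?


dp[0]=0; dp[i]=1+min(dp[i-c] for c in coins)
...dp[15]=4, dp[16]=4, dp[17]=5, dp[18]=5, dp[19]=6, dp[20]=2
Minimum coins for 20 = 2


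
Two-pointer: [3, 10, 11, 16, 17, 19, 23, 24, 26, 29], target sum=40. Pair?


Two pointers: lo=0, hi=9
Found pair: (11, 29) summing to 40


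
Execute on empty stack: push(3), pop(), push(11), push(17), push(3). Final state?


push(3) -> [3]
pop() returns 3 -> []
push(11) -> [11]
push(17) -> [11, 17]
push(3) -> [11, 17, 3]
Final stack (bottom to top): [11, 17, 3]


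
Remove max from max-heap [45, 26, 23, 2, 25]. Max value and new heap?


Max = 45
Replace root with last, heapify down
Resulting heap: [26, 25, 23, 2]


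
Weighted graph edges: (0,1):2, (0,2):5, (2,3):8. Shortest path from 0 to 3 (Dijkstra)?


Dijkstra from 0:
Distances: {0: 0, 1: 2, 2: 5, 3: 13}
Shortest distance to 3 = 13, path = [0, 2, 3]


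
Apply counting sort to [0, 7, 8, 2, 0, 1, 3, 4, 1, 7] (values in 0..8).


Count array: [2, 2, 1, 1, 1, 0, 0, 2, 1]
Reconstruct: [0, 0, 1, 1, 2, 3, 4, 7, 7, 8]


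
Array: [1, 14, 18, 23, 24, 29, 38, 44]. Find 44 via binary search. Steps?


Search for 44:
[0,7] mid=3 arr[3]=23
[4,7] mid=5 arr[5]=29
[6,7] mid=6 arr[6]=38
[7,7] mid=7 arr[7]=44
Total: 4 comparisons


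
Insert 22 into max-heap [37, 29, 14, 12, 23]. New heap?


Append 22: [37, 29, 14, 12, 23, 22]
Bubble up: swap idx 5(22) with idx 2(14)
Result: [37, 29, 22, 12, 23, 14]


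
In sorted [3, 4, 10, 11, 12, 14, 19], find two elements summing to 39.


Two pointers: lo=0, hi=6
No pair sums to 39


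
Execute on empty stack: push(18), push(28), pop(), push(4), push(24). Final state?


push(18) -> [18]
push(28) -> [18, 28]
pop() returns 28 -> [18]
push(4) -> [18, 4]
push(24) -> [18, 4, 24]
Final stack (bottom to top): [18, 4, 24]


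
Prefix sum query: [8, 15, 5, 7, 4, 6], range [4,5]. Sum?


Prefix sums: [0, 8, 23, 28, 35, 39, 45]
Sum[4..5] = prefix[6] - prefix[4] = 45 - 35 = 10


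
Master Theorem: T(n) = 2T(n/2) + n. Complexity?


a=2, b=2, c=1. log_2(2)=1 = c=1. Case 2: O(n^c log n) = O(n log n)
Complexity: O(n log n)


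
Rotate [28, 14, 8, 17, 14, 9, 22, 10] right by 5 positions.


Right rotate by 5: [17, 14, 9, 22, 10, 28, 14, 8]


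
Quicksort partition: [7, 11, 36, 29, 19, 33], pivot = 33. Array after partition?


Elements <= 33 go left of pivot.
Result: [7, 11, 29, 19, 33, 36], pivot at index 4


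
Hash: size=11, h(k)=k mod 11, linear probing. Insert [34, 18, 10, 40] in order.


Insertions: 34->slot 1; 18->slot 7; 10->slot 10; 40->slot 8
Table: [None, 34, None, None, None, None, None, 18, 40, None, 10]


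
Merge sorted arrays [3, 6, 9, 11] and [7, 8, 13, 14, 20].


Compare heads, take smaller each step.
Merged: [3, 6, 7, 8, 9, 11, 13, 14, 20]


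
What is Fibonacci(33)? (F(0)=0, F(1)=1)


F(n)=F(n-1)+F(n-2)
...F(31)=1346269, F(32)=2178309, F(33)=3524578


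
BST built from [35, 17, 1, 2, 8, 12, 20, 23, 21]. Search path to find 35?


BST root = 35
Search for 35: compare at each node
Path: [35]


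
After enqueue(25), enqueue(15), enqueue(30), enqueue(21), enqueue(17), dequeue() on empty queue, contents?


enqueue(25) -> [25]
enqueue(15) -> [25, 15]
enqueue(30) -> [25, 15, 30]
enqueue(21) -> [25, 15, 30, 21]
enqueue(17) -> [25, 15, 30, 21, 17]
dequeue() returns 25 -> [15, 30, 21, 17]
Final queue (front to back): [15, 30, 21, 17]


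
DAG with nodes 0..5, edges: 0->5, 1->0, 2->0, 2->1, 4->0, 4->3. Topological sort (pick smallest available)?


Kahn's algorithm, process smallest node first
Order: [2, 1, 4, 0, 3, 5]


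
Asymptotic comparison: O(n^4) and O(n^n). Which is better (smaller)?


quartic grows slower than n^n
O(n^4) is asymptotically smaller; O(n^n) grows faster


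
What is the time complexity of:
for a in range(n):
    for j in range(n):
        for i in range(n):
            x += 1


Per nesting level: O(n) * O(n) * O(n) = O(n^3)
Complexity: O(n^3)


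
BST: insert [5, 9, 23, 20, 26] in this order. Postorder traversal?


Root = 5; build tree by BST insertion.
Postorder traversal: [20, 26, 23, 9, 5]


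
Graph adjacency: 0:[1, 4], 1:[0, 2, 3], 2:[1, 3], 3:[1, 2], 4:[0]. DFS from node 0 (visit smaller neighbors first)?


DFS stack-based: start with [0]
Visit order: [0, 1, 2, 3, 4]


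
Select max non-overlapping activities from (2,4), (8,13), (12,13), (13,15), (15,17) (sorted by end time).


Greedy: pick earliest-ending, then skip overlaps.
Selected (4 activities): [(2, 4), (8, 13), (13, 15), (15, 17)]


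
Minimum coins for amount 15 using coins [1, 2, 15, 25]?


dp[0]=0; dp[i]=1+min(dp[i-c] for c in coins)
...dp[10]=5, dp[11]=6, dp[12]=6, dp[13]=7, dp[14]=7, dp[15]=1
Minimum coins for 15 = 1


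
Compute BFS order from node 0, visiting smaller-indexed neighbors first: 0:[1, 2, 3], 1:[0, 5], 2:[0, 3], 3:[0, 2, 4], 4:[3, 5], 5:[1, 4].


BFS queue: start with [0]
Visit order: [0, 1, 2, 3, 5, 4]


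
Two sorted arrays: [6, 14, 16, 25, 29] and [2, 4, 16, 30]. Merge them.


Compare heads, take smaller each step.
Merged: [2, 4, 6, 14, 16, 16, 25, 29, 30]


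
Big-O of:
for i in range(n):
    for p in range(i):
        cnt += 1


Per nesting level: O(n) * O(n) [triangular over i] = O(n^2)
Complexity: O(n^2)


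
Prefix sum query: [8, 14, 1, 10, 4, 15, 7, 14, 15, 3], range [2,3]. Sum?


Prefix sums: [0, 8, 22, 23, 33, 37, 52, 59, 73, 88, 91]
Sum[2..3] = prefix[4] - prefix[2] = 33 - 22 = 11


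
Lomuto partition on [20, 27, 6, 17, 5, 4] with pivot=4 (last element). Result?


Elements <= 4 go left of pivot.
Result: [4, 27, 6, 17, 5, 20], pivot at index 0


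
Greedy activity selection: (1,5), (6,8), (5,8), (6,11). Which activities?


Greedy: pick earliest-ending, then skip overlaps.
Selected (2 activities): [(1, 5), (6, 8)]


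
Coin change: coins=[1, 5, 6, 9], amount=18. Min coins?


dp[0]=0; dp[i]=1+min(dp[i-c] for c in coins)
...dp[13]=3, dp[14]=2, dp[15]=2, dp[16]=3, dp[17]=3, dp[18]=2
Minimum coins for 18 = 2


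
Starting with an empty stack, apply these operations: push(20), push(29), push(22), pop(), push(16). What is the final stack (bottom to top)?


push(20) -> [20]
push(29) -> [20, 29]
push(22) -> [20, 29, 22]
pop() returns 22 -> [20, 29]
push(16) -> [20, 29, 16]
Final stack (bottom to top): [20, 29, 16]


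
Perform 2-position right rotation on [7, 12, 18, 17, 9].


Right rotate by 2: [17, 9, 7, 12, 18]


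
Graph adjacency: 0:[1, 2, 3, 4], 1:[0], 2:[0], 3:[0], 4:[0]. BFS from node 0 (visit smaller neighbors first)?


BFS queue: start with [0]
Visit order: [0, 1, 2, 3, 4]


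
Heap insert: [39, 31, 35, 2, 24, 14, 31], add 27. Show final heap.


Append 27: [39, 31, 35, 2, 24, 14, 31, 27]
Bubble up: swap idx 7(27) with idx 3(2)
Result: [39, 31, 35, 27, 24, 14, 31, 2]


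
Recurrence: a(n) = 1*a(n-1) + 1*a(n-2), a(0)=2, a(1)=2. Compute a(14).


Build bottom-up:
...a(12)=466, a(13)=754, a(14)=1*754+1*466=1220


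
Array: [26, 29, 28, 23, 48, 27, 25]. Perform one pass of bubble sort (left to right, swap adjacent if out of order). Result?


After one pass: [26, 28, 23, 29, 27, 25, 48]


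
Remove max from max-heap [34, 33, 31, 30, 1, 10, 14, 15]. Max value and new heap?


Max = 34
Replace root with last, heapify down
Resulting heap: [33, 30, 31, 15, 1, 10, 14]


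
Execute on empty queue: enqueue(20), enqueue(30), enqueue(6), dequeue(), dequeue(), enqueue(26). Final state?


enqueue(20) -> [20]
enqueue(30) -> [20, 30]
enqueue(6) -> [20, 30, 6]
dequeue() returns 20 -> [30, 6]
dequeue() returns 30 -> [6]
enqueue(26) -> [6, 26]
Final queue (front to back): [6, 26]


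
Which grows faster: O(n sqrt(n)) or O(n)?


linear grows slower than n^1.5
O(n) is asymptotically smaller; O(n sqrt(n)) grows faster


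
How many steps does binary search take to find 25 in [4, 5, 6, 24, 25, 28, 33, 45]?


Search for 25:
[0,7] mid=3 arr[3]=24
[4,7] mid=5 arr[5]=28
[4,4] mid=4 arr[4]=25
Total: 3 comparisons


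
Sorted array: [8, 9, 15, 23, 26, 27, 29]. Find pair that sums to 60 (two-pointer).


Two pointers: lo=0, hi=6
No pair sums to 60


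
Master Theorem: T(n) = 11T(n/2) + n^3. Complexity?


a=11, b=2, c=3. log_2(11)=3.459 > c=3. Case 1: O(n^log_b(a)) = O(n^3.459)
Complexity: O(n^3.459)


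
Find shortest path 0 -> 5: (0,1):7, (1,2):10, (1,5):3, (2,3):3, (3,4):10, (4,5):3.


Dijkstra from 0:
Distances: {0: 0, 1: 7, 2: 17, 3: 20, 4: 13, 5: 10}
Shortest distance to 5 = 10, path = [0, 1, 5]


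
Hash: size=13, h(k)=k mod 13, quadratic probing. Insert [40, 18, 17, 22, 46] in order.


Insertions: 40->slot 1; 18->slot 5; 17->slot 4; 22->slot 9; 46->slot 7
Table: [None, 40, None, None, 17, 18, None, 46, None, 22, None, None, None]


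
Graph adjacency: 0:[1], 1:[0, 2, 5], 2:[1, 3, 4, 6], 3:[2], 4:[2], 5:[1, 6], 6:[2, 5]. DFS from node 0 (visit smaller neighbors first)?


DFS stack-based: start with [0]
Visit order: [0, 1, 2, 3, 4, 6, 5]


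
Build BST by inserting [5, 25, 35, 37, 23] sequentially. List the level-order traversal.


Root = 5; build tree by BST insertion.
Level-Order traversal: [5, 25, 23, 35, 37]


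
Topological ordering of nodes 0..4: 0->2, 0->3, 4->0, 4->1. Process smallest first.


Kahn's algorithm, process smallest node first
Order: [4, 0, 1, 2, 3]


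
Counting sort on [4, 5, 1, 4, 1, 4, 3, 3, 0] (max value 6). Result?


Count array: [1, 2, 0, 2, 3, 1, 0]
Reconstruct: [0, 1, 1, 3, 3, 4, 4, 4, 5]


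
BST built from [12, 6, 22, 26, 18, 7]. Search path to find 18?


BST root = 12
Search for 18: compare at each node
Path: [12, 22, 18]


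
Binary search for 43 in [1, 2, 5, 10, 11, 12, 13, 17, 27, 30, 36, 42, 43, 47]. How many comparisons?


Search for 43:
[0,13] mid=6 arr[6]=13
[7,13] mid=10 arr[10]=36
[11,13] mid=12 arr[12]=43
Total: 3 comparisons


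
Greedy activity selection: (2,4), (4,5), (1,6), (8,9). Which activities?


Greedy: pick earliest-ending, then skip overlaps.
Selected (3 activities): [(2, 4), (4, 5), (8, 9)]


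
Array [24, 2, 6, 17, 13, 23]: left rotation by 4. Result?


Left rotate by 4: [13, 23, 24, 2, 6, 17]


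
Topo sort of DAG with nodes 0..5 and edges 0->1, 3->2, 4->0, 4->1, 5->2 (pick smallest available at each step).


Kahn's algorithm, process smallest node first
Order: [3, 4, 0, 1, 5, 2]


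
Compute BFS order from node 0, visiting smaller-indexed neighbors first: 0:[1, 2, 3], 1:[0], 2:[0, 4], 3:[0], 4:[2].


BFS queue: start with [0]
Visit order: [0, 1, 2, 3, 4]


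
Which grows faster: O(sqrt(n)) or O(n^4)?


sublinear grows slower than quartic
O(sqrt(n)) is asymptotically smaller; O(n^4) grows faster


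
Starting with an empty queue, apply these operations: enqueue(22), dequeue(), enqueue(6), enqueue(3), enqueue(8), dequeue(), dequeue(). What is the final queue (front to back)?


enqueue(22) -> [22]
dequeue() returns 22 -> []
enqueue(6) -> [6]
enqueue(3) -> [6, 3]
enqueue(8) -> [6, 3, 8]
dequeue() returns 6 -> [3, 8]
dequeue() returns 3 -> [8]
Final queue (front to back): [8]


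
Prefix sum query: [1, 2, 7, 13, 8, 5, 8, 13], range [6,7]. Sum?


Prefix sums: [0, 1, 3, 10, 23, 31, 36, 44, 57]
Sum[6..7] = prefix[8] - prefix[6] = 57 - 36 = 21


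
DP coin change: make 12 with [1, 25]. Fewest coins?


dp[0]=0; dp[i]=1+min(dp[i-c] for c in coins)
...dp[7]=7, dp[8]=8, dp[9]=9, dp[10]=10, dp[11]=11, dp[12]=12
Minimum coins for 12 = 12


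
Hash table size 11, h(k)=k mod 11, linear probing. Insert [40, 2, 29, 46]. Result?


Insertions: 40->slot 7; 2->slot 2; 29->slot 8; 46->slot 3
Table: [None, None, 2, 46, None, None, None, 40, 29, None, None]


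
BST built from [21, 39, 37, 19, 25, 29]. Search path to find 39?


BST root = 21
Search for 39: compare at each node
Path: [21, 39]


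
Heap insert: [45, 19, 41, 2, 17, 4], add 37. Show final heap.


Append 37: [45, 19, 41, 2, 17, 4, 37]
Bubble up: no swaps needed
Result: [45, 19, 41, 2, 17, 4, 37]


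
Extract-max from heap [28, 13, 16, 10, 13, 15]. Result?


Max = 28
Replace root with last, heapify down
Resulting heap: [16, 13, 15, 10, 13]


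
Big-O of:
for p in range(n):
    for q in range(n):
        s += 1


Per nesting level: O(n) * O(n) = O(n^2)
Complexity: O(n^2)


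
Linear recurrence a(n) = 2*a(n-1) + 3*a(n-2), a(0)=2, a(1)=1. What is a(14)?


Build bottom-up:
...a(12)=398582, a(13)=1195741, a(14)=2*1195741+3*398582=3587228


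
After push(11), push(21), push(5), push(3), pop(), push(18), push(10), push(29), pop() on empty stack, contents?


push(11) -> [11]
push(21) -> [11, 21]
push(5) -> [11, 21, 5]
push(3) -> [11, 21, 5, 3]
pop() returns 3 -> [11, 21, 5]
push(18) -> [11, 21, 5, 18]
push(10) -> [11, 21, 5, 18, 10]
push(29) -> [11, 21, 5, 18, 10, 29]
pop() returns 29 -> [11, 21, 5, 18, 10]
Final stack (bottom to top): [11, 21, 5, 18, 10]


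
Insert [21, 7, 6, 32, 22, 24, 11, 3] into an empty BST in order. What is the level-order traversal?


Root = 21; build tree by BST insertion.
Level-Order traversal: [21, 7, 32, 6, 11, 22, 3, 24]


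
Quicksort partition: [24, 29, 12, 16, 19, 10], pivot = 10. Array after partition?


Elements <= 10 go left of pivot.
Result: [10, 29, 12, 16, 19, 24], pivot at index 0


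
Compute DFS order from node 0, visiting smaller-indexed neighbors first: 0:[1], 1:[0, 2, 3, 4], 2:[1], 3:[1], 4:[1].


DFS stack-based: start with [0]
Visit order: [0, 1, 2, 3, 4]


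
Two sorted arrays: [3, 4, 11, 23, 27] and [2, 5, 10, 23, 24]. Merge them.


Compare heads, take smaller each step.
Merged: [2, 3, 4, 5, 10, 11, 23, 23, 24, 27]


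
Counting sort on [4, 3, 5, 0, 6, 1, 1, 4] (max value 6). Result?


Count array: [1, 2, 0, 1, 2, 1, 1]
Reconstruct: [0, 1, 1, 3, 4, 4, 5, 6]


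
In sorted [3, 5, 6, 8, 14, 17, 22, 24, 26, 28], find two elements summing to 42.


Two pointers: lo=0, hi=9
Found pair: (14, 28) summing to 42


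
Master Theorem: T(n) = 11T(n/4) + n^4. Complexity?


a=11, b=4, c=4. log_4(11)=1.730 < c=4. Case 3: O(n^c) = O(n^4)
Complexity: O(n^4)


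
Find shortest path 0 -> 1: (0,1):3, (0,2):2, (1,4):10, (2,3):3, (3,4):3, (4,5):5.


Dijkstra from 0:
Distances: {0: 0, 1: 3, 2: 2, 3: 5, 4: 8, 5: 13}
Shortest distance to 1 = 3, path = [0, 1]


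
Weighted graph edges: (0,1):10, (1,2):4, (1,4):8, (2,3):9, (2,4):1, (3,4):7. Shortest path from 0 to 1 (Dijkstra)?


Dijkstra from 0:
Distances: {0: 0, 1: 10, 2: 14, 3: 22, 4: 15}
Shortest distance to 1 = 10, path = [0, 1]


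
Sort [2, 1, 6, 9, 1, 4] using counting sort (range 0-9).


Count array: [0, 2, 1, 0, 1, 0, 1, 0, 0, 1]
Reconstruct: [1, 1, 2, 4, 6, 9]
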